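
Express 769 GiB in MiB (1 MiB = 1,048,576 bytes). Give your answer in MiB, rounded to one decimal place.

769 GiB × 1,073,741,824 bytes/GiB = 825,707,462,656 bytes
1 MiB = 1,048,576 bytes
825,707,462,656 / 1,048,576 = 787,456.0 MiB

787,456.0 MiB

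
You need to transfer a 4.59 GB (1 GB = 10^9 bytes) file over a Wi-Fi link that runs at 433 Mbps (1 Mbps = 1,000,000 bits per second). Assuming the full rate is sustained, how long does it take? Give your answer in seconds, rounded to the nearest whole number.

85 seconds

4.59 GB = 4,590,000,000 bytes = 36,720,000,000 bits
433 Mbps = 433,000,000 bits/s
time = 36,720,000,000 / 433,000,000 = 85 s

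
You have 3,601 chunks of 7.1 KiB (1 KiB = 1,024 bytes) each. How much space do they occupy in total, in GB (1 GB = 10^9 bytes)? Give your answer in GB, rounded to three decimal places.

Total = 3,601 × 7.1 KiB = 25567.1 KiB
= 25567.1 × 1,024 bytes = 26,180,710.4 bytes
1 GB = 1,000,000,000 bytes
26,180,710.4 / 1,000,000,000 = 0.026 GB

0.026 GB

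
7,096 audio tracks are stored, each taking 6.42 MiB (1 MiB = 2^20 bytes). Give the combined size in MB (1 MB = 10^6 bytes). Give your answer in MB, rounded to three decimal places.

Total = 7,096 × 6.42 MiB = 45556.32 MiB
= 45556.32 × 1,048,576 bytes = 47,769,263,800.32 bytes
1 MB = 1,000,000 bytes
47,769,263,800.32 / 1,000,000 = 47,769.264 MB

47,769.264 MB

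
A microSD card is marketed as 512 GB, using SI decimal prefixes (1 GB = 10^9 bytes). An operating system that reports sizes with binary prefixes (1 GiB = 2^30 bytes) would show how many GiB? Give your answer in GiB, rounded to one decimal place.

512 GB = 512 × 10^9 bytes = 512,000,000,000 bytes
1 GiB = 2^30 bytes = 1,073,741,824 bytes
512,000,000,000 / 1,073,741,824 = 476.8 GiB

476.8 GiB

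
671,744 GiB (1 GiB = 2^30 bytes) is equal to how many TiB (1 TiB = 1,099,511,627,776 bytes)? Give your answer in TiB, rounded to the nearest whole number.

671,744 GiB × 1,073,741,824 bytes/GiB = 721,279,627,821,056 bytes
1 TiB = 2^40 bytes = 1,099,511,627,776 bytes
721,279,627,821,056 / 1,099,511,627,776 = 656 TiB

656 TiB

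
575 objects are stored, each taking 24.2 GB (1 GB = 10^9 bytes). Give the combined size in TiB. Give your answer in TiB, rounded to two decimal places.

Total = 575 × 24.2 GB = 13,915 GB
= 13,915 × 1,000,000,000 bytes = 13,915,000,000,000 bytes
1 TiB = 1,099,511,627,776 bytes
13,915,000,000,000 / 1,099,511,627,776 = 12.66 TiB

12.66 TiB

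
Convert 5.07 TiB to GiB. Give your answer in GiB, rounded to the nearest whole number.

5.07 TiB = 5.07 × 2^40 bytes = 5,574,523,952,824.32 bytes
1 GiB = 1,073,741,824 bytes
5,574,523,952,824.32 / 1,073,741,824 = 5,192 GiB

5,192 GiB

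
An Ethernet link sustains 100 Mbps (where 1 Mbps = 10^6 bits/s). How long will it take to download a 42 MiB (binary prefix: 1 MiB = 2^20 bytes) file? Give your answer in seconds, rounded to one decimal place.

3.5 seconds

42 MiB = 44,040,192 bytes = 352,321,536 bits
100 Mbps = 100,000,000 bits/s
time = 352,321,536 / 100,000,000 = 3.5 s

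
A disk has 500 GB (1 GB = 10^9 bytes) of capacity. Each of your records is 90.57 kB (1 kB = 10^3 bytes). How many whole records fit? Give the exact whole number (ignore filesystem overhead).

5,520,591

Capacity: 500 GB = 500,000,000,000 bytes
Per item: 90.57 kB = 90,570 bytes
⌊500,000,000,000 / 90,570⌋ = 5,520,591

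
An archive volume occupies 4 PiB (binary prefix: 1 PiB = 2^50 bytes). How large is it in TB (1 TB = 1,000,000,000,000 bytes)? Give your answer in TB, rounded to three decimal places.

4 PiB × 1,125,899,906,842,624 bytes/PiB = 4,503,599,627,370,496 bytes
1 TB = 1,000,000,000,000 bytes
4,503,599,627,370,496 / 1,000,000,000,000 = 4,503.600 TB

4,503.600 TB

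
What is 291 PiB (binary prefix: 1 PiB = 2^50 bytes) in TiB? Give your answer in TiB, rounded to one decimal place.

297,984.0 TiB

291 PiB × 1,125,899,906,842,624 bytes/PiB = 327,636,872,891,203,584 bytes
1 TiB = 2^40 bytes = 1,099,511,627,776 bytes
327,636,872,891,203,584 / 1,099,511,627,776 = 297,984.0 TiB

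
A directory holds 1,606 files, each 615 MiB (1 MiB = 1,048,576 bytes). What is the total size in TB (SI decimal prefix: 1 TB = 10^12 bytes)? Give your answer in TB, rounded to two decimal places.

1.04 TB

Total = 1,606 × 615 MiB = 987,690 MiB
= 987,690 × 1,048,576 bytes = 1,035,668,029,440 bytes
1 TB = 1,000,000,000,000 bytes
1,035,668,029,440 / 1,000,000,000,000 = 1.04 TB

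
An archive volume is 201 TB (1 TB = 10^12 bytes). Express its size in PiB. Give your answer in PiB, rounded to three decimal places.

0.179 PiB

201 TB = 201 × 10^12 bytes = 201,000,000,000,000 bytes
1 PiB = 2^50 bytes = 1,125,899,906,842,624 bytes
201,000,000,000,000 / 1,125,899,906,842,624 = 0.179 PiB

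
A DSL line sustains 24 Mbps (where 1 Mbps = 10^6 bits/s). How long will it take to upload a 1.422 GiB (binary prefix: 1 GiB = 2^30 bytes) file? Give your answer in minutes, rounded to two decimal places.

8.48 minutes

1.422 GiB = 1,526,860,873.728 bytes = 12,214,886,989.824 bits
24 Mbps = 24,000,000 bits/s
time = 12,214,886,989.824 / 24,000,000 = 508.954 s
508.954 s / 60 = 8.48 minutes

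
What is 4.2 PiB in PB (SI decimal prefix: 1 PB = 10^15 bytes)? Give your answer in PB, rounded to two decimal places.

4.2 PiB × 1,125,899,906,842,624 bytes/PiB = 4,728,779,608,739,020.8 bytes
1 PB = 1,000,000,000,000,000 bytes
4,728,779,608,739,020.8 / 1,000,000,000,000,000 = 4.73 PB

4.73 PB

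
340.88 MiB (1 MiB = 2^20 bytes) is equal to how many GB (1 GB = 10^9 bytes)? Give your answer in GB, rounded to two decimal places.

0.36 GB

340.88 MiB × 1,048,576 bytes/MiB = 357,438,586.88 bytes
1 GB = 10^9 bytes = 1,000,000,000 bytes
357,438,586.88 / 1,000,000,000 = 0.36 GB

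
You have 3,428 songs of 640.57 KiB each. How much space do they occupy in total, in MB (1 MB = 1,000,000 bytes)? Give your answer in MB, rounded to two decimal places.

Total = 3,428 × 640.57 KiB = 2195873.96 KiB
= 2195873.96 × 1,024 bytes = 2,248,574,935.04 bytes
1 MB = 1,000,000 bytes
2,248,574,935.04 / 1,000,000 = 2,248.57 MB

2,248.57 MB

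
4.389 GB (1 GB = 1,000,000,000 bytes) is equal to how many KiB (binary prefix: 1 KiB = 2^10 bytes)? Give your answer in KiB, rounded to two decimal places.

4,286,132.81 KiB

4.389 GB = 4.389 × 10^9 bytes = 4,389,000,000 bytes
1 KiB = 1,024 bytes
4,389,000,000 / 1,024 = 4,286,132.81 KiB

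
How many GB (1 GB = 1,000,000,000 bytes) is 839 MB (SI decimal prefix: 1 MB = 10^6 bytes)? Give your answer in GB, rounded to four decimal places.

0.8390 GB

839 MB = 839 × 10^6 bytes = 839,000,000 bytes
1 GB = 1,000,000,000 bytes
839,000,000 / 1,000,000,000 = 0.8390 GB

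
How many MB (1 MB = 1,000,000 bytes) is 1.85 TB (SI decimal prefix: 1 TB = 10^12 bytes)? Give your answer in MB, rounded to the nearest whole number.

1.85 TB = 1.85 × 10^12 bytes = 1,850,000,000,000 bytes
1 MB = 10^6 bytes = 1,000,000 bytes
1,850,000,000,000 / 1,000,000 = 1,850,000 MB

1,850,000 MB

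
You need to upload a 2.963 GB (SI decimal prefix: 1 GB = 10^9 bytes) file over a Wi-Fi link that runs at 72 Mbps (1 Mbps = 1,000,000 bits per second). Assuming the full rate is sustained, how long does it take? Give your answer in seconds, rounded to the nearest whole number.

329 seconds

2.963 GB = 2,963,000,000 bytes = 23,704,000,000 bits
72 Mbps = 72,000,000 bits/s
time = 23,704,000,000 / 72,000,000 = 329 s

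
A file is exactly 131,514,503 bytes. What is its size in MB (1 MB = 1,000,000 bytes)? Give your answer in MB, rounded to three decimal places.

131.515 MB

131,514,503 bytes given.
1 MB = 10^6 bytes = 1,000,000 bytes
131,514,503 / 1,000,000 = 131.515 MB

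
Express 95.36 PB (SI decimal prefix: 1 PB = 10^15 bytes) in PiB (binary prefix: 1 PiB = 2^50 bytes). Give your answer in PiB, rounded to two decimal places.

95.36 PB × 1,000,000,000,000,000 bytes/PB = 95,360,000,000,000,000 bytes
1 PiB = 2^50 bytes = 1,125,899,906,842,624 bytes
95,360,000,000,000,000 / 1,125,899,906,842,624 = 84.70 PiB

84.70 PiB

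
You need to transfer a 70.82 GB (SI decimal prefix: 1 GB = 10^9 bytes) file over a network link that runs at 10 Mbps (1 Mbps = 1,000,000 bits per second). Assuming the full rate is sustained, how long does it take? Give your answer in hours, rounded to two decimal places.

70.82 GB = 70,820,000,000 bytes = 566,560,000,000 bits
10 Mbps = 10,000,000 bits/s
time = 566,560,000,000 / 10,000,000 = 56,656.0000 s
56,656.0000 s / 3600 = 15.74 hours

15.74 hours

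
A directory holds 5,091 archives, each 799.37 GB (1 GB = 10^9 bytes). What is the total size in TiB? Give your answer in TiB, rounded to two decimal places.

3,701.27 TiB

Total = 5,091 × 799.37 GB = 4069592.67 GB
= 4069592.67 × 1,000,000,000 bytes = 4,069,592,670,000,000 bytes
1 TiB = 1,099,511,627,776 bytes
4,069,592,670,000,000 / 1,099,511,627,776 = 3,701.27 TiB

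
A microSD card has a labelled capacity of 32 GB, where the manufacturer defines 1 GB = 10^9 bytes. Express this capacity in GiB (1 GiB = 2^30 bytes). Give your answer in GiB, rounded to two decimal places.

29.80 GiB

32 GB × 1,000,000,000 bytes/GB = 32,000,000,000 bytes
1 GiB = 1,073,741,824 bytes
32,000,000,000 / 1,073,741,824 = 29.80 GiB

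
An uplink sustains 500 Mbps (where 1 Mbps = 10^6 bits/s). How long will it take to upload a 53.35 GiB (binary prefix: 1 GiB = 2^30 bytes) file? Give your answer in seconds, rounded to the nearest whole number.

917 seconds

53.35 GiB = 57,284,126,310.4 bytes = 458,273,010,483.2 bits
500 Mbps = 500,000,000 bits/s
time = 458,273,010,483.2 / 500,000,000 = 917 s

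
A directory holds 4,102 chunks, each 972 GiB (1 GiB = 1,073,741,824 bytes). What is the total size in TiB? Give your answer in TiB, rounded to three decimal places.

3,893.695 TiB

Total = 4,102 × 972 GiB = 3,987,144 GiB
= 3,987,144 × 1,073,741,824 bytes = 4,281,163,271,110,656 bytes
1 TiB = 1,099,511,627,776 bytes
4,281,163,271,110,656 / 1,099,511,627,776 = 3,893.695 TiB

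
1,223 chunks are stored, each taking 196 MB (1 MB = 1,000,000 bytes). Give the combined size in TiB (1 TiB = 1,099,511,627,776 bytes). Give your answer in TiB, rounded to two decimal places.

0.22 TiB

Total = 1,223 × 196 MB = 239,708 MB
= 239,708 × 1,000,000 bytes = 239,708,000,000 bytes
1 TiB = 1,099,511,627,776 bytes
239,708,000,000 / 1,099,511,627,776 = 0.22 TiB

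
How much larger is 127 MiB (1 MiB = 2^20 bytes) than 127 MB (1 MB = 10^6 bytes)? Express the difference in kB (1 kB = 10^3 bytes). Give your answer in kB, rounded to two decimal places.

6,169.15 kB

127 MiB = 127 × 1,048,576 = 133,169,152 bytes
127 MB = 127 × 1,000,000 = 127,000,000 bytes
difference = 6,169,152 bytes
6,169,152 / 1,000 = 6,169.15 kB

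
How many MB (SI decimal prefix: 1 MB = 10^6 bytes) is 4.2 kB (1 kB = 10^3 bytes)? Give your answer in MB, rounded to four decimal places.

0.0042 MB

4.2 kB × 1,000 bytes/kB = 4,200 bytes
1 MB = 1,000,000 bytes
4,200 / 1,000,000 = 0.0042 MB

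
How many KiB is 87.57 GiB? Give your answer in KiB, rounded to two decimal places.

91,823,800.32 KiB

87.57 GiB = 87.57 × 2^30 bytes = 94,027,571,527.68 bytes
1 KiB = 2^10 bytes = 1,024 bytes
94,027,571,527.68 / 1,024 = 91,823,800.32 KiB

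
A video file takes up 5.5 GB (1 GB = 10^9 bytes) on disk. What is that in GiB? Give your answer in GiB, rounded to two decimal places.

5.12 GiB

5.5 GB × 1,000,000,000 bytes/GB = 5,500,000,000 bytes
1 GiB = 2^30 bytes = 1,073,741,824 bytes
5,500,000,000 / 1,073,741,824 = 5.12 GiB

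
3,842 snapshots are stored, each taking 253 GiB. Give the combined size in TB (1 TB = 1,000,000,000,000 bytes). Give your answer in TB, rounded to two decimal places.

Total = 3,842 × 253 GiB = 972,026 GiB
= 972,026 × 1,073,741,824 bytes = 1,043,704,970,215,424 bytes
1 TB = 1,000,000,000,000 bytes
1,043,704,970,215,424 / 1,000,000,000,000 = 1,043.70 TB

1,043.70 TB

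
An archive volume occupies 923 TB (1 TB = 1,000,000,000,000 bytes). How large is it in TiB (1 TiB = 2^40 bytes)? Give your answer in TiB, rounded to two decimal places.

923 TB × 1,000,000,000,000 bytes/TB = 923,000,000,000,000 bytes
1 TiB = 1,099,511,627,776 bytes
923,000,000,000,000 / 1,099,511,627,776 = 839.46 TiB

839.46 TiB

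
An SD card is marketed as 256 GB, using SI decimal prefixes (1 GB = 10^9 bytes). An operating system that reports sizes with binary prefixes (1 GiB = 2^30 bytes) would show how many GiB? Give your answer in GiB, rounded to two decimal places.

238.42 GiB

256 GB × 1,000,000,000 bytes/GB = 256,000,000,000 bytes
1 GiB = 2^30 bytes = 1,073,741,824 bytes
256,000,000,000 / 1,073,741,824 = 238.42 GiB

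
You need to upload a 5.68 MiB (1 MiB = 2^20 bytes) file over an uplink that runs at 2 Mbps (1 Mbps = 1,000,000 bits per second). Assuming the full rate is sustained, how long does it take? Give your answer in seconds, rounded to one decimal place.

5.68 MiB = 5,955,911.68 bytes = 47,647,293.44 bits
2 Mbps = 2,000,000 bits/s
time = 47,647,293.44 / 2,000,000 = 23.8 s

23.8 seconds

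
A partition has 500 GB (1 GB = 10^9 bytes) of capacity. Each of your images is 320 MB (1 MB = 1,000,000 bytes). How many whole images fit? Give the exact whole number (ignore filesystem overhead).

1,562

Capacity: 500 GB = 500,000,000,000 bytes
Per item: 320 MB = 320,000,000 bytes
⌊500,000,000,000 / 320,000,000⌋ = 1,562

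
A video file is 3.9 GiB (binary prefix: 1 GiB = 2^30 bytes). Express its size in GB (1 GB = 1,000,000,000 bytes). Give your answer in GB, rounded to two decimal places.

4.19 GB

3.9 GiB × 1,073,741,824 bytes/GiB = 4,187,593,113.6 bytes
1 GB = 1,000,000,000 bytes
4,187,593,113.6 / 1,000,000,000 = 4.19 GB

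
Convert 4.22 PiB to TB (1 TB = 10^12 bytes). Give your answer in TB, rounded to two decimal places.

4.22 PiB = 4.22 × 2^50 bytes = 4,751,297,606,875,873.28 bytes
1 TB = 10^12 bytes = 1,000,000,000,000 bytes
4,751,297,606,875,873.28 / 1,000,000,000,000 = 4,751.30 TB

4,751.30 TB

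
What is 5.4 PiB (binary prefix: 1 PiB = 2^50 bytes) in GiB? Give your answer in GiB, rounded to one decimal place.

5.4 PiB = 5.4 × 2^50 bytes = 6,079,859,496,950,169.6 bytes
1 GiB = 1,073,741,824 bytes
6,079,859,496,950,169.6 / 1,073,741,824 = 5,662,310.4 GiB

5,662,310.4 GiB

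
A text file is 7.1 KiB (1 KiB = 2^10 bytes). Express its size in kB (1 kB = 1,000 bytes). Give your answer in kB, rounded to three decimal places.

7.1 KiB = 7.1 × 2^10 bytes = 7,270.4 bytes
1 kB = 1,000 bytes
7,270.4 / 1,000 = 7.270 kB

7.270 kB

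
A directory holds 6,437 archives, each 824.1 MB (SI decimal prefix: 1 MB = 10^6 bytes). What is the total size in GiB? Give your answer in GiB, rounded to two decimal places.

4,940.42 GiB

Total = 6,437 × 824.1 MB = 5304731.7 MB
= 5304731.7 × 1,000,000 bytes = 5,304,731,700,000 bytes
1 GiB = 1,073,741,824 bytes
5,304,731,700,000 / 1,073,741,824 = 4,940.42 GiB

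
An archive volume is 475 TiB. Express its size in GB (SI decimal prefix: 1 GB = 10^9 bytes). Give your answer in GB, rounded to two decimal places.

522,268.02 GB

475 TiB = 475 × 2^40 bytes = 522,268,023,193,600 bytes
1 GB = 10^9 bytes = 1,000,000,000 bytes
522,268,023,193,600 / 1,000,000,000 = 522,268.02 GB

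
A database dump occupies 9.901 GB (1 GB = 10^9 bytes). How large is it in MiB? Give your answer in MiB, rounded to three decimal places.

9,442.329 MiB

9.901 GB × 1,000,000,000 bytes/GB = 9,901,000,000 bytes
1 MiB = 2^20 bytes = 1,048,576 bytes
9,901,000,000 / 1,048,576 = 9,442.329 MiB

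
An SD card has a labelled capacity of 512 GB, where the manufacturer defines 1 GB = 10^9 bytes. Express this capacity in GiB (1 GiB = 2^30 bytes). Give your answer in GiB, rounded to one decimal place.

476.8 GiB

512 GB = 512 × 10^9 bytes = 512,000,000,000 bytes
1 GiB = 2^30 bytes = 1,073,741,824 bytes
512,000,000,000 / 1,073,741,824 = 476.8 GiB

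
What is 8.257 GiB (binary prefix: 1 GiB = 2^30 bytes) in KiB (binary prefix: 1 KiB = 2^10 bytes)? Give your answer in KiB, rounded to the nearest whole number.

8,658,092 KiB

8.257 GiB × 1,073,741,824 bytes/GiB = 8,865,886,240.768 bytes
1 KiB = 1,024 bytes
8,865,886,240.768 / 1,024 = 8,658,092 KiB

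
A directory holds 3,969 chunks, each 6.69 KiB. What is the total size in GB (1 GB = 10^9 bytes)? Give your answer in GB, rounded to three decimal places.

0.027 GB

Total = 3,969 × 6.69 KiB = 26552.61 KiB
= 26552.61 × 1,024 bytes = 27,189,872.64 bytes
1 GB = 1,000,000,000 bytes
27,189,872.64 / 1,000,000,000 = 0.027 GB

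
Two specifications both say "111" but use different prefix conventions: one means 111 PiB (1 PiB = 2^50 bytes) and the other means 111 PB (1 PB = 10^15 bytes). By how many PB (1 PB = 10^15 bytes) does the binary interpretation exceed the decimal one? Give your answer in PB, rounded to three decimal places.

13.975 PB

111 PiB = 111 × 1,125,899,906,842,624 = 124,974,889,659,531,264 bytes
111 PB = 111 × 1,000,000,000,000,000 = 111,000,000,000,000,000 bytes
difference = 13,974,889,659,531,264 bytes
13,974,889,659,531,264 / 1,000,000,000,000,000 = 13.975 PB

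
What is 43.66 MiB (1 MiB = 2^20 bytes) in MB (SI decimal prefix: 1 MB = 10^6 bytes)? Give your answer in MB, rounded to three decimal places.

43.66 MiB = 43.66 × 2^20 bytes = 45,780,828.16 bytes
1 MB = 1,000,000 bytes
45,780,828.16 / 1,000,000 = 45.781 MB

45.781 MB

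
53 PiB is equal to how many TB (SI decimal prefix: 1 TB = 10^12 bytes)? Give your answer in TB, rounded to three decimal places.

53 PiB = 53 × 2^50 bytes = 59,672,695,062,659,072 bytes
1 TB = 10^12 bytes = 1,000,000,000,000 bytes
59,672,695,062,659,072 / 1,000,000,000,000 = 59,672.695 TB

59,672.695 TB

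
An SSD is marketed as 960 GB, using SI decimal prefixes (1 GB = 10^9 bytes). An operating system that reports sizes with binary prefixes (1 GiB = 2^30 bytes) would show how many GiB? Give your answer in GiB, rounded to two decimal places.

894.07 GiB

960 GB × 1,000,000,000 bytes/GB = 960,000,000,000 bytes
1 GiB = 1,073,741,824 bytes
960,000,000,000 / 1,073,741,824 = 894.07 GiB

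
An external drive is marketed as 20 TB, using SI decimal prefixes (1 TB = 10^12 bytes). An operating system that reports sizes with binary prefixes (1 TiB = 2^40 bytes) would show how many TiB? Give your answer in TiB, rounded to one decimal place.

18.2 TiB

20 TB = 20 × 10^12 bytes = 20,000,000,000,000 bytes
1 TiB = 2^40 bytes = 1,099,511,627,776 bytes
20,000,000,000,000 / 1,099,511,627,776 = 18.2 TiB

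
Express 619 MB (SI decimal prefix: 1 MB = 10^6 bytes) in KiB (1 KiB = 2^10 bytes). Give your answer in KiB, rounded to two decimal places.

619 MB = 619 × 10^6 bytes = 619,000,000 bytes
1 KiB = 2^10 bytes = 1,024 bytes
619,000,000 / 1,024 = 604,492.19 KiB

604,492.19 KiB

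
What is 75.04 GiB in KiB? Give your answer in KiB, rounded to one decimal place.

75.04 GiB = 75.04 × 2^30 bytes = 80,573,586,472.96 bytes
1 KiB = 1,024 bytes
80,573,586,472.96 / 1,024 = 78,685,143.0 KiB

78,685,143.0 KiB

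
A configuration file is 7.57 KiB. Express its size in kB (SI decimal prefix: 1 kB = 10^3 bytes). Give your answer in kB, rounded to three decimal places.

7.57 KiB = 7.57 × 2^10 bytes = 7,751.68 bytes
1 kB = 10^3 bytes = 1,000 bytes
7,751.68 / 1,000 = 7.752 kB

7.752 kB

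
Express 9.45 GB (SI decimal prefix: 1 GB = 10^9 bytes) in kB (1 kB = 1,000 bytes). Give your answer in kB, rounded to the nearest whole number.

9.45 GB = 9.45 × 10^9 bytes = 9,450,000,000 bytes
1 kB = 1,000 bytes
9,450,000,000 / 1,000 = 9,450,000 kB

9,450,000 kB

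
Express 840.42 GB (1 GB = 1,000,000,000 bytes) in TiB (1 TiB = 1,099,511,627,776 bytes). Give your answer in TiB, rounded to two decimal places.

0.76 TiB

840.42 GB = 840.42 × 10^9 bytes = 840,420,000,000 bytes
1 TiB = 1,099,511,627,776 bytes
840,420,000,000 / 1,099,511,627,776 = 0.76 TiB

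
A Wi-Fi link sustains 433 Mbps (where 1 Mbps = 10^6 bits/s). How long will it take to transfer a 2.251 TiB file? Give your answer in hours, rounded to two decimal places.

2.251 TiB = 2,475,000,674,123.776 bytes = 19,800,005,392,990.208 bits
433 Mbps = 433,000,000 bits/s
time = 19,800,005,392,990.208 / 433,000,000 = 45,727.4951 s
45,727.4951 s / 3600 = 12.70 hours

12.70 hours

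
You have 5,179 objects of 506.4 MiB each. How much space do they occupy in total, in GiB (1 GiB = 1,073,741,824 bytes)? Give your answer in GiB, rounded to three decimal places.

2,561.177 GiB

Total = 5,179 × 506.4 MiB = 2622645.6 MiB
= 2622645.6 × 1,048,576 bytes = 2,750,043,232,665.6 bytes
1 GiB = 1,073,741,824 bytes
2,750,043,232,665.6 / 1,073,741,824 = 2,561.177 GiB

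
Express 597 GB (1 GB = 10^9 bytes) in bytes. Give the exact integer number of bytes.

597,000,000,000 bytes

597 × 1,000,000,000 = 597,000,000,000 bytes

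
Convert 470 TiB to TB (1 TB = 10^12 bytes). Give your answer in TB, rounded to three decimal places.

470 TiB × 1,099,511,627,776 bytes/TiB = 516,770,465,054,720 bytes
1 TB = 1,000,000,000,000 bytes
516,770,465,054,720 / 1,000,000,000,000 = 516.770 TB

516.770 TB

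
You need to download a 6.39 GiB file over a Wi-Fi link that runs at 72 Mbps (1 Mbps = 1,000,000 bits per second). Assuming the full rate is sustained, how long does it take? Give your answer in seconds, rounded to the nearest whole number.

762 seconds

6.39 GiB = 6,861,210,255.36 bytes = 54,889,682,042.88 bits
72 Mbps = 72,000,000 bits/s
time = 54,889,682,042.88 / 72,000,000 = 762 s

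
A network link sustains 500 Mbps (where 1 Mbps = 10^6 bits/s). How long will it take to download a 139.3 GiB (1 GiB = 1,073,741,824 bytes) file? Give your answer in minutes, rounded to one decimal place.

39.9 minutes

139.3 GiB = 149,572,236,083.2 bytes = 1,196,577,888,665.6 bits
500 Mbps = 500,000,000 bits/s
time = 1,196,577,888,665.6 / 500,000,000 = 2,393.16 s
2,393.16 s / 60 = 39.9 minutes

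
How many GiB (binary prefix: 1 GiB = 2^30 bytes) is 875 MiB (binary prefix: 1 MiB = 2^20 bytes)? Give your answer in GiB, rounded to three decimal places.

0.854 GiB

875 MiB × 1,048,576 bytes/MiB = 917,504,000 bytes
1 GiB = 1,073,741,824 bytes
917,504,000 / 1,073,741,824 = 0.854 GiB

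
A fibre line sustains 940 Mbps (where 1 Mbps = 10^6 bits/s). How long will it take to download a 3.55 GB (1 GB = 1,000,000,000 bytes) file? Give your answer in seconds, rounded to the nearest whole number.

3.55 GB = 3,550,000,000 bytes = 28,400,000,000 bits
940 Mbps = 940,000,000 bits/s
time = 28,400,000,000 / 940,000,000 = 30 s

30 seconds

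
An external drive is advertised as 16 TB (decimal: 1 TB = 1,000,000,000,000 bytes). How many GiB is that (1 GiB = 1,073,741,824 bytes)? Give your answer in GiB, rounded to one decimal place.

14,901.2 GiB

16 TB × 1,000,000,000,000 bytes/TB = 16,000,000,000,000 bytes
1 GiB = 1,073,741,824 bytes
16,000,000,000,000 / 1,073,741,824 = 14,901.2 GiB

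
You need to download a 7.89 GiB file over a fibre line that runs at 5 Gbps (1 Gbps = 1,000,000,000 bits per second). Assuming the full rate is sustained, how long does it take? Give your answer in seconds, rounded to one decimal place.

7.89 GiB = 8,471,822,991.36 bytes = 67,774,583,930.88 bits
5 Gbps = 5,000,000,000 bits/s
time = 67,774,583,930.88 / 5,000,000,000 = 13.6 s

13.6 seconds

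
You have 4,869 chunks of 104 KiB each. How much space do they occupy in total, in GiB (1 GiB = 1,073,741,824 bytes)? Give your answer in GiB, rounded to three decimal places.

0.483 GiB

Total = 4,869 × 104 KiB = 506,376 KiB
= 506,376 × 1,024 bytes = 518,529,024 bytes
1 GiB = 1,073,741,824 bytes
518,529,024 / 1,073,741,824 = 0.483 GiB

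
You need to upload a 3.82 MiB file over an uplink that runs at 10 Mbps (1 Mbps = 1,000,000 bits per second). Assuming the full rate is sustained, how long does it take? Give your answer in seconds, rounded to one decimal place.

3.82 MiB = 4,005,560.32 bytes = 32,044,482.56 bits
10 Mbps = 10,000,000 bits/s
time = 32,044,482.56 / 10,000,000 = 3.2 s

3.2 seconds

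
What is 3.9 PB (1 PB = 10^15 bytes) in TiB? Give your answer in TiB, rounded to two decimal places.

3,547.03 TiB

3.9 PB = 3.9 × 10^15 bytes = 3,900,000,000,000,000 bytes
1 TiB = 1,099,511,627,776 bytes
3,900,000,000,000,000 / 1,099,511,627,776 = 3,547.03 TiB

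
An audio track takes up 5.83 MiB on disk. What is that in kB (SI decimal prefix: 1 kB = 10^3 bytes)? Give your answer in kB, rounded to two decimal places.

5.83 MiB = 5.83 × 2^20 bytes = 6,113,198.08 bytes
1 kB = 1,000 bytes
6,113,198.08 / 1,000 = 6,113.20 kB

6,113.20 kB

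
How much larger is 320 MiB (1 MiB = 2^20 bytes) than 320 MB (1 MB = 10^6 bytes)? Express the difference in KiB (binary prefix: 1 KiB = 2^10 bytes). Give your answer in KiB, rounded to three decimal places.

320 MiB = 320 × 1,048,576 = 335,544,320 bytes
320 MB = 320 × 1,000,000 = 320,000,000 bytes
difference = 15,544,320 bytes
15,544,320 / 1,024 = 15,180.000 KiB

15,180.000 KiB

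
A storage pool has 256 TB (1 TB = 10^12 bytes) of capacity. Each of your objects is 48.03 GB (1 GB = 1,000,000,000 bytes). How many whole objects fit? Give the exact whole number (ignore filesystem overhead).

5,330

Capacity: 256 TB = 256,000,000,000,000 bytes
Per item: 48.03 GB = 48,030,000,000 bytes
⌊256,000,000,000,000 / 48,030,000,000⌋ = 5,330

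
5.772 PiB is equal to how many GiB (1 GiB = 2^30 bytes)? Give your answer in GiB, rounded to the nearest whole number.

6,052,381 GiB

5.772 PiB × 1,125,899,906,842,624 bytes/PiB = 6,498,694,262,295,625.728 bytes
1 GiB = 2^30 bytes = 1,073,741,824 bytes
6,498,694,262,295,625.728 / 1,073,741,824 = 6,052,381 GiB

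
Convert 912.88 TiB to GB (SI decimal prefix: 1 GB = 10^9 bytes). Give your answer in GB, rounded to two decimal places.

1,003,722.17 GB

912.88 TiB = 912.88 × 2^40 bytes = 1,003,722,174,764,154.88 bytes
1 GB = 1,000,000,000 bytes
1,003,722,174,764,154.88 / 1,000,000,000 = 1,003,722.17 GB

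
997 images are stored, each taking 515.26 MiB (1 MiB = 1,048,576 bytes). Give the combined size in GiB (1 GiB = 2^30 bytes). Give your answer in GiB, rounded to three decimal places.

501.674 GiB

Total = 997 × 515.26 MiB = 513714.22 MiB
= 513714.22 × 1,048,576 bytes = 538,668,401,950.72 bytes
1 GiB = 1,073,741,824 bytes
538,668,401,950.72 / 1,073,741,824 = 501.674 GiB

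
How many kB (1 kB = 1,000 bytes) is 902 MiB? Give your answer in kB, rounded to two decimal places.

902 MiB = 902 × 2^20 bytes = 945,815,552 bytes
1 kB = 1,000 bytes
945,815,552 / 1,000 = 945,815.55 kB

945,815.55 kB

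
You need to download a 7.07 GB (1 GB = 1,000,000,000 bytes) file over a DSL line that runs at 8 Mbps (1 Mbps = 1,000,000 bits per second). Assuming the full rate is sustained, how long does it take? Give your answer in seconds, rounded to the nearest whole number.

7,070 seconds

7.07 GB = 7,070,000,000 bytes = 56,560,000,000 bits
8 Mbps = 8,000,000 bits/s
time = 56,560,000,000 / 8,000,000 = 7,070 s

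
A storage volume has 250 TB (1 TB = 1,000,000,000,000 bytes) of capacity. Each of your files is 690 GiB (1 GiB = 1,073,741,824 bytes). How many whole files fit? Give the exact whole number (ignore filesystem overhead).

337

Capacity: 250 TB = 250,000,000,000,000 bytes
Per item: 690 GiB = 740,881,858,560 bytes
⌊250,000,000,000,000 / 740,881,858,560⌋ = 337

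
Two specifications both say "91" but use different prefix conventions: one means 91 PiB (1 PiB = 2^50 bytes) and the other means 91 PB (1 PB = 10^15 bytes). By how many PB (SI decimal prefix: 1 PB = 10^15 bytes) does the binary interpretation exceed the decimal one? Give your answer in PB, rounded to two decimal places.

91 PiB = 91 × 1,125,899,906,842,624 = 102,456,891,522,678,784 bytes
91 PB = 91 × 1,000,000,000,000,000 = 91,000,000,000,000,000 bytes
difference = 11,456,891,522,678,784 bytes
11,456,891,522,678,784 / 1,000,000,000,000,000 = 11.46 PB

11.46 PB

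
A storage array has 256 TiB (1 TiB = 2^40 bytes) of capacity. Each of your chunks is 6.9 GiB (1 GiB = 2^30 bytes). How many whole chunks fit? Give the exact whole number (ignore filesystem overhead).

37,991

Capacity: 256 TiB = 281,474,976,710,656 bytes
Per item: 6.9 GiB = 7,408,818,585.6 bytes
⌊281,474,976,710,656 / 7,408,818,585.6⌋ = 37,991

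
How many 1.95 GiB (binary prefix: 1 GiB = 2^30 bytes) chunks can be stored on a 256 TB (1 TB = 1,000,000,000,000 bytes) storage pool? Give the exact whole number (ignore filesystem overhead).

122,265

Capacity: 256 TB = 256,000,000,000,000 bytes
Per item: 1.95 GiB = 2,093,796,556.8 bytes
⌊256,000,000,000,000 / 2,093,796,556.8⌋ = 122,265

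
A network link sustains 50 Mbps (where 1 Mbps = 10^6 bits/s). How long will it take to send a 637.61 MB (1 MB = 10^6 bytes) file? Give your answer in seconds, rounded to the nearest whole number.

102 seconds

637.61 MB = 637,610,000 bytes = 5,100,880,000 bits
50 Mbps = 50,000,000 bits/s
time = 5,100,880,000 / 50,000,000 = 102 s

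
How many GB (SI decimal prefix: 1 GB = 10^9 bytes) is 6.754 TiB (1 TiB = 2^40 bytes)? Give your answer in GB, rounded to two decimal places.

7,426.10 GB

6.754 TiB = 6.754 × 2^40 bytes = 7,426,101,533,999.104 bytes
1 GB = 1,000,000,000 bytes
7,426,101,533,999.104 / 1,000,000,000 = 7,426.10 GB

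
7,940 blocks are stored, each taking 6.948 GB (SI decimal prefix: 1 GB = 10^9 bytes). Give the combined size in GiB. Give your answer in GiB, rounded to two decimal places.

Total = 7,940 × 6.948 GB = 55167.12 GB
= 55167.12 × 1,000,000,000 bytes = 55,167,120,000,000 bytes
1 GiB = 1,073,741,824 bytes
55,167,120,000,000 / 1,073,741,824 = 51,378.38 GiB

51,378.38 GiB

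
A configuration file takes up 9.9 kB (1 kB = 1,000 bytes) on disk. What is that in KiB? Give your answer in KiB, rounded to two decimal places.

9.9 kB × 1,000 bytes/kB = 9,900 bytes
1 KiB = 2^10 bytes = 1,024 bytes
9,900 / 1,024 = 9.67 KiB

9.67 KiB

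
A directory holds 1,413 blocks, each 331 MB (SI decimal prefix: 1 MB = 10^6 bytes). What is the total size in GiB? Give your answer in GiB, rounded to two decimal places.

Total = 1,413 × 331 MB = 467,703 MB
= 467,703 × 1,000,000 bytes = 467,703,000,000 bytes
1 GiB = 1,073,741,824 bytes
467,703,000,000 / 1,073,741,824 = 435.58 GiB

435.58 GiB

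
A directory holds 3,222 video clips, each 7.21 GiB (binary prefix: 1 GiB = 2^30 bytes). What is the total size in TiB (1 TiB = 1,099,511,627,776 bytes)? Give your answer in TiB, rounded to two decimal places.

Total = 3,222 × 7.21 GiB = 23230.62 GiB
= 23230.62 × 1,073,741,824 bytes = 24,943,688,291,450.88 bytes
1 TiB = 1,099,511,627,776 bytes
24,943,688,291,450.88 / 1,099,511,627,776 = 22.69 TiB

22.69 TiB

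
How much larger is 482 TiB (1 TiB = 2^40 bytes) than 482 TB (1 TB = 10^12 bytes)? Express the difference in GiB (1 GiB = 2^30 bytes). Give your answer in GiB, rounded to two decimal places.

482 TiB = 482 × 1,099,511,627,776 = 529,964,604,588,032 bytes
482 TB = 482 × 1,000,000,000,000 = 482,000,000,000,000 bytes
difference = 47,964,604,588,032 bytes
47,964,604,588,032 / 1,073,741,824 = 44,670.52 GiB

44,670.52 GiB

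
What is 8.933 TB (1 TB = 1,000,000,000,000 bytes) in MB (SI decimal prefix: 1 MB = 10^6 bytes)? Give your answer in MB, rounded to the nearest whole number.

8,933,000 MB

8.933 TB × 1,000,000,000,000 bytes/TB = 8,933,000,000,000 bytes
1 MB = 1,000,000 bytes
8,933,000,000,000 / 1,000,000 = 8,933,000 MB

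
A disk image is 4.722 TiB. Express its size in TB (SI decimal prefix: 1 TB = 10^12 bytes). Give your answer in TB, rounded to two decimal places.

5.19 TB

4.722 TiB × 1,099,511,627,776 bytes/TiB = 5,191,893,906,358.272 bytes
1 TB = 10^12 bytes = 1,000,000,000,000 bytes
5,191,893,906,358.272 / 1,000,000,000,000 = 5.19 TB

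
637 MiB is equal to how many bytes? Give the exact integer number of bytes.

667,942,912 bytes

637 × 1,048,576 = 667,942,912 bytes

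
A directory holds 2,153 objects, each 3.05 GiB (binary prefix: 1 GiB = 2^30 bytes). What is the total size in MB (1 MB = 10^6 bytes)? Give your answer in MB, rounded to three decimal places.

7,050,886.749 MB

Total = 2,153 × 3.05 GiB = 6566.65 GiB
= 6566.65 × 1,073,741,824 bytes = 7,050,886,748,569.6 bytes
1 MB = 1,000,000 bytes
7,050,886,748,569.6 / 1,000,000 = 7,050,886.749 MB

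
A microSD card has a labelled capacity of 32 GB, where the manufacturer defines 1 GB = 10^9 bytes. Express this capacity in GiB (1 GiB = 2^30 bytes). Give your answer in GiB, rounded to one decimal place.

32 GB = 32 × 10^9 bytes = 32,000,000,000 bytes
1 GiB = 1,073,741,824 bytes
32,000,000,000 / 1,073,741,824 = 29.8 GiB

29.8 GiB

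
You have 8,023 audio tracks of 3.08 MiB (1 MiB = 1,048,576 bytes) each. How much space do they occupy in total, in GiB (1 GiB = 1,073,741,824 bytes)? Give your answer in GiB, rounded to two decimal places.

24.13 GiB

Total = 8,023 × 3.08 MiB = 24710.84 MiB
= 24710.84 × 1,048,576 bytes = 25,911,193,763.84 bytes
1 GiB = 1,073,741,824 bytes
25,911,193,763.84 / 1,073,741,824 = 24.13 GiB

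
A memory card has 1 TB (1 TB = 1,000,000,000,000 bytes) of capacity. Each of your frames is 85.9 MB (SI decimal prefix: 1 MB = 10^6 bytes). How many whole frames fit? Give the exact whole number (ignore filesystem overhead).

Capacity: 1 TB = 1,000,000,000,000 bytes
Per item: 85.9 MB = 85,900,000 bytes
⌊1,000,000,000,000 / 85,900,000⌋ = 11,641

11,641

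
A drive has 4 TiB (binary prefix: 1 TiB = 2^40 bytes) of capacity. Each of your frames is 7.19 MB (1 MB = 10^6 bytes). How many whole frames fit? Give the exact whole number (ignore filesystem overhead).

Capacity: 4 TiB = 4,398,046,511,104 bytes
Per item: 7.19 MB = 7,190,000 bytes
⌊4,398,046,511,104 / 7,190,000⌋ = 611,689

611,689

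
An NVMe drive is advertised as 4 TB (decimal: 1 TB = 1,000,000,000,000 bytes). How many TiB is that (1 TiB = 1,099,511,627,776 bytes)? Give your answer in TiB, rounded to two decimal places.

3.64 TiB

4 TB × 1,000,000,000,000 bytes/TB = 4,000,000,000,000 bytes
1 TiB = 1,099,511,627,776 bytes
4,000,000,000,000 / 1,099,511,627,776 = 3.64 TiB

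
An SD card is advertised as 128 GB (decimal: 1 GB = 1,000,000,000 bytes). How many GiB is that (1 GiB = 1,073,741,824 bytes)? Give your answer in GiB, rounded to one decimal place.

128 GB × 1,000,000,000 bytes/GB = 128,000,000,000 bytes
1 GiB = 2^30 bytes = 1,073,741,824 bytes
128,000,000,000 / 1,073,741,824 = 119.2 GiB

119.2 GiB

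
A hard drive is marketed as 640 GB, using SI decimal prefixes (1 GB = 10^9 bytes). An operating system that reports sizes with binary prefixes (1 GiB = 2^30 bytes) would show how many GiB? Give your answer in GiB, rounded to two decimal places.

596.05 GiB

640 GB = 640 × 10^9 bytes = 640,000,000,000 bytes
1 GiB = 1,073,741,824 bytes
640,000,000,000 / 1,073,741,824 = 596.05 GiB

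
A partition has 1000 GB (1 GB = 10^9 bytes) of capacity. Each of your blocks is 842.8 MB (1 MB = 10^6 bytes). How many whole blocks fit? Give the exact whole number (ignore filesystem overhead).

Capacity: 1000 GB = 1,000,000,000,000 bytes
Per item: 842.8 MB = 842,800,000 bytes
⌊1,000,000,000,000 / 842,800,000⌋ = 1,186

1,186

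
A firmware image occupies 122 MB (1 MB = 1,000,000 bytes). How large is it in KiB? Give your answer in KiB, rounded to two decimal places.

119,140.63 KiB

122 MB × 1,000,000 bytes/MB = 122,000,000 bytes
1 KiB = 2^10 bytes = 1,024 bytes
122,000,000 / 1,024 = 119,140.63 KiB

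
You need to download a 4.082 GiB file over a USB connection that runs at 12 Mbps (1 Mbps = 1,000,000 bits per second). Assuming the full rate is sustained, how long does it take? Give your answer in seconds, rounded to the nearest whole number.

4.082 GiB = 4,383,014,125.568 bytes = 35,064,113,004.544 bits
12 Mbps = 12,000,000 bits/s
time = 35,064,113,004.544 / 12,000,000 = 2,922 s

2,922 seconds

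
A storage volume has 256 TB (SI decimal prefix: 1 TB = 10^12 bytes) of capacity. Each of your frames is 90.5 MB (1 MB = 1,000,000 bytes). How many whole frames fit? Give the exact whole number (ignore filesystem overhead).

2,828,729

Capacity: 256 TB = 256,000,000,000,000 bytes
Per item: 90.5 MB = 90,500,000 bytes
⌊256,000,000,000,000 / 90,500,000⌋ = 2,828,729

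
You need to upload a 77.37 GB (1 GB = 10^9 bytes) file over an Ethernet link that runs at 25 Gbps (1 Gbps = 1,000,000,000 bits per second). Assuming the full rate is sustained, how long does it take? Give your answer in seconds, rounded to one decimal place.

77.37 GB = 77,370,000,000 bytes = 618,960,000,000 bits
25 Gbps = 25,000,000,000 bits/s
time = 618,960,000,000 / 25,000,000,000 = 24.8 s

24.8 seconds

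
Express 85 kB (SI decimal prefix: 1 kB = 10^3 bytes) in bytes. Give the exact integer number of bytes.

85,000 bytes

85 × 1,000 = 85,000 bytes  (1 kB = 10^3 bytes)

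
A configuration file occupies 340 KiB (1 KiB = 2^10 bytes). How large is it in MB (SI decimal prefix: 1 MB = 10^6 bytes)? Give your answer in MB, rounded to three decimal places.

0.348 MB

340 KiB = 340 × 2^10 bytes = 348,160 bytes
1 MB = 1,000,000 bytes
348,160 / 1,000,000 = 0.348 MB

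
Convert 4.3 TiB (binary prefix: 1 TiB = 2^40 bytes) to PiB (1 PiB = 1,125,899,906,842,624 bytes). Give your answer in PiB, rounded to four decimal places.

4.3 TiB × 1,099,511,627,776 bytes/TiB = 4,727,899,999,436.8 bytes
1 PiB = 1,125,899,906,842,624 bytes
4,727,899,999,436.8 / 1,125,899,906,842,624 = 0.0042 PiB

0.0042 PiB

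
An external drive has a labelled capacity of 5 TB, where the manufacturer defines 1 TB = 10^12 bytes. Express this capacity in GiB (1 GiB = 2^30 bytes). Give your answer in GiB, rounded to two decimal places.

4,656.61 GiB

5 TB = 5 × 10^12 bytes = 5,000,000,000,000 bytes
1 GiB = 1,073,741,824 bytes
5,000,000,000,000 / 1,073,741,824 = 4,656.61 GiB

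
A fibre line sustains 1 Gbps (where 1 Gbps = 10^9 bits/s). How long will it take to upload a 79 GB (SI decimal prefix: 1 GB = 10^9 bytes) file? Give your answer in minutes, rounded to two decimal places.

79 GB = 79,000,000,000 bytes = 632,000,000,000 bits
1 Gbps = 1,000,000,000 bits/s
time = 632,000,000,000 / 1,000,000,000 = 632.000 s
632.000 s / 60 = 10.53 minutes

10.53 minutes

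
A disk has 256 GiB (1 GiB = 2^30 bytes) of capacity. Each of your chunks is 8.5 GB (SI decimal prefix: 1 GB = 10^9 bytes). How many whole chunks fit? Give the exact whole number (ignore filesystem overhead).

Capacity: 256 GiB = 274,877,906,944 bytes
Per item: 8.5 GB = 8,500,000,000 bytes
⌊274,877,906,944 / 8,500,000,000⌋ = 32

32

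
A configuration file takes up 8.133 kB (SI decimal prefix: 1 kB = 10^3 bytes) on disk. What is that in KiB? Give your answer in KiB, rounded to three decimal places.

8.133 kB × 1,000 bytes/kB = 8,133 bytes
1 KiB = 2^10 bytes = 1,024 bytes
8,133 / 1,024 = 7.942 KiB

7.942 KiB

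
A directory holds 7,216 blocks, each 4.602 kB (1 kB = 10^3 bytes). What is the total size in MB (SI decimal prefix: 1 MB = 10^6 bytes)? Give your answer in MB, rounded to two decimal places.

Total = 7,216 × 4.602 kB = 33208.032 kB
= 33208.032 × 1,000 bytes = 33,208,032 bytes
1 MB = 1,000,000 bytes
33,208,032 / 1,000,000 = 33.21 MB

33.21 MB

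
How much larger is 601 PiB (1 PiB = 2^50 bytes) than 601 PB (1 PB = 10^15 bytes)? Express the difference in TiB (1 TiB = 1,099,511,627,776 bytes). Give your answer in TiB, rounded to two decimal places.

68,817.68 TiB

601 PiB = 601 × 1,125,899,906,842,624 = 676,665,844,012,417,024 bytes
601 PB = 601 × 1,000,000,000,000,000 = 601,000,000,000,000,000 bytes
difference = 75,665,844,012,417,024 bytes
75,665,844,012,417,024 / 1,099,511,627,776 = 68,817.68 TiB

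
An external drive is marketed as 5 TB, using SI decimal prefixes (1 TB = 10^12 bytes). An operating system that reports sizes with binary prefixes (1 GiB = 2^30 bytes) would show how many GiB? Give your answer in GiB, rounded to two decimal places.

5 TB × 1,000,000,000,000 bytes/TB = 5,000,000,000,000 bytes
1 GiB = 2^30 bytes = 1,073,741,824 bytes
5,000,000,000,000 / 1,073,741,824 = 4,656.61 GiB

4,656.61 GiB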